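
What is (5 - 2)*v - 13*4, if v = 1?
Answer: -49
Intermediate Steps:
(5 - 2)*v - 13*4 = (5 - 2)*1 - 13*4 = 3*1 - 52 = 3 - 52 = -49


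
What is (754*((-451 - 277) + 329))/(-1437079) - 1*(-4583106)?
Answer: 940897955460/205297 ≈ 4.5831e+6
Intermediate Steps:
(754*((-451 - 277) + 329))/(-1437079) - 1*(-4583106) = (754*(-728 + 329))*(-1/1437079) + 4583106 = (754*(-399))*(-1/1437079) + 4583106 = -300846*(-1/1437079) + 4583106 = 42978/205297 + 4583106 = 940897955460/205297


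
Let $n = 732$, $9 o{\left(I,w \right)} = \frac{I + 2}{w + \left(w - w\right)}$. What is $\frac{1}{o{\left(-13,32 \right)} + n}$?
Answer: $\frac{288}{210805} \approx 0.0013662$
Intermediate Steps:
$o{\left(I,w \right)} = \frac{2 + I}{9 w}$ ($o{\left(I,w \right)} = \frac{\left(I + 2\right) \frac{1}{w + \left(w - w\right)}}{9} = \frac{\left(2 + I\right) \frac{1}{w + 0}}{9} = \frac{\left(2 + I\right) \frac{1}{w}}{9} = \frac{\frac{1}{w} \left(2 + I\right)}{9} = \frac{2 + I}{9 w}$)
$\frac{1}{o{\left(-13,32 \right)} + n} = \frac{1}{\frac{2 - 13}{9 \cdot 32} + 732} = \frac{1}{\frac{1}{9} \cdot \frac{1}{32} \left(-11\right) + 732} = \frac{1}{- \frac{11}{288} + 732} = \frac{1}{\frac{210805}{288}} = \frac{288}{210805}$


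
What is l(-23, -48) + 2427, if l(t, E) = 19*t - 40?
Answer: 1950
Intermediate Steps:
l(t, E) = -40 + 19*t
l(-23, -48) + 2427 = (-40 + 19*(-23)) + 2427 = (-40 - 437) + 2427 = -477 + 2427 = 1950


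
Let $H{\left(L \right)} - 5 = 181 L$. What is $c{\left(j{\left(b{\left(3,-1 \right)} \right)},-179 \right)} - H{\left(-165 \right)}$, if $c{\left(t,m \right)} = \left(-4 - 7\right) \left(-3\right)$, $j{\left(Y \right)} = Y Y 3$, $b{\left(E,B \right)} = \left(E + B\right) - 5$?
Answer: $29893$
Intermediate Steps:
$b{\left(E,B \right)} = -5 + B + E$ ($b{\left(E,B \right)} = \left(B + E\right) - 5 = -5 + B + E$)
$j{\left(Y \right)} = 3 Y^{2}$ ($j{\left(Y \right)} = Y^{2} \cdot 3 = 3 Y^{2}$)
$c{\left(t,m \right)} = 33$ ($c{\left(t,m \right)} = \left(-11\right) \left(-3\right) = 33$)
$H{\left(L \right)} = 5 + 181 L$
$c{\left(j{\left(b{\left(3,-1 \right)} \right)},-179 \right)} - H{\left(-165 \right)} = 33 - \left(5 + 181 \left(-165\right)\right) = 33 - \left(5 - 29865\right) = 33 - -29860 = 33 + 29860 = 29893$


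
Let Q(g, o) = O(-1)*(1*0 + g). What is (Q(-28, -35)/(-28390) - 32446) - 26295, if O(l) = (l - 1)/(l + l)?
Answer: -833828481/14195 ≈ -58741.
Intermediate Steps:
O(l) = (-1 + l)/(2*l) (O(l) = (-1 + l)/((2*l)) = (-1 + l)*(1/(2*l)) = (-1 + l)/(2*l))
Q(g, o) = g (Q(g, o) = ((½)*(-1 - 1)/(-1))*(1*0 + g) = ((½)*(-1)*(-2))*(0 + g) = 1*g = g)
(Q(-28, -35)/(-28390) - 32446) - 26295 = (-28/(-28390) - 32446) - 26295 = (-28*(-1/28390) - 32446) - 26295 = (14/14195 - 32446) - 26295 = -460570956/14195 - 26295 = -833828481/14195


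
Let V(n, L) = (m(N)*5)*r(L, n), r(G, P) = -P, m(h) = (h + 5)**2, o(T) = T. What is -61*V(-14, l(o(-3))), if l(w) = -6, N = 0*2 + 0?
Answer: -106750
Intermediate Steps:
N = 0 (N = 0 + 0 = 0)
m(h) = (5 + h)**2
V(n, L) = -125*n (V(n, L) = ((5 + 0)**2*5)*(-n) = (5**2*5)*(-n) = (25*5)*(-n) = 125*(-n) = -125*n)
-61*V(-14, l(o(-3))) = -(-7625)*(-14) = -61*1750 = -106750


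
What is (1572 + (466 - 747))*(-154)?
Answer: -198814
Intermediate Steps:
(1572 + (466 - 747))*(-154) = (1572 - 281)*(-154) = 1291*(-154) = -198814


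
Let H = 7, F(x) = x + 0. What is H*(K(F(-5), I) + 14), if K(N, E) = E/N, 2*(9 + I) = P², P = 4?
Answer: 497/5 ≈ 99.400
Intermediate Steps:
F(x) = x
I = -1 (I = -9 + (½)*4² = -9 + (½)*16 = -9 + 8 = -1)
H*(K(F(-5), I) + 14) = 7*(-1/(-5) + 14) = 7*(-1*(-⅕) + 14) = 7*(⅕ + 14) = 7*(71/5) = 497/5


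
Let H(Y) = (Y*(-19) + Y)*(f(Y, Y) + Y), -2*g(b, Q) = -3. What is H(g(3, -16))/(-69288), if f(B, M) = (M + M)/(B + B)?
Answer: 45/46192 ≈ 0.00097420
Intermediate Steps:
f(B, M) = M/B (f(B, M) = (2*M)/((2*B)) = (2*M)*(1/(2*B)) = M/B)
g(b, Q) = 3/2 (g(b, Q) = -½*(-3) = 3/2)
H(Y) = -18*Y*(1 + Y) (H(Y) = (Y*(-19) + Y)*(Y/Y + Y) = (-19*Y + Y)*(1 + Y) = (-18*Y)*(1 + Y) = -18*Y*(1 + Y))
H(g(3, -16))/(-69288) = -18*3/2*(1 + 3/2)/(-69288) = -18*3/2*5/2*(-1/69288) = -135/2*(-1/69288) = 45/46192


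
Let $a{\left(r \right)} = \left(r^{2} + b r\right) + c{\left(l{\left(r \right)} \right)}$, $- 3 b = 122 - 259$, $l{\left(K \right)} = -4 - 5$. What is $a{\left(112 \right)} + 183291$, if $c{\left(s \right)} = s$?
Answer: $\frac{602822}{3} \approx 2.0094 \cdot 10^{5}$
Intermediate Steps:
$l{\left(K \right)} = -9$
$b = \frac{137}{3}$ ($b = - \frac{122 - 259}{3} = \left(- \frac{1}{3}\right) \left(-137\right) = \frac{137}{3} \approx 45.667$)
$a{\left(r \right)} = -9 + r^{2} + \frac{137 r}{3}$ ($a{\left(r \right)} = \left(r^{2} + \frac{137 r}{3}\right) - 9 = -9 + r^{2} + \frac{137 r}{3}$)
$a{\left(112 \right)} + 183291 = \left(-9 + 112^{2} + \frac{137}{3} \cdot 112\right) + 183291 = \left(-9 + 12544 + \frac{15344}{3}\right) + 183291 = \frac{52949}{3} + 183291 = \frac{602822}{3}$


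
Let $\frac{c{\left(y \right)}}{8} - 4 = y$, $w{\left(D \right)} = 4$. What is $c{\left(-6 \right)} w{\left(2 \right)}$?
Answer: $-64$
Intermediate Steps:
$c{\left(y \right)} = 32 + 8 y$
$c{\left(-6 \right)} w{\left(2 \right)} = \left(32 + 8 \left(-6\right)\right) 4 = \left(32 - 48\right) 4 = \left(-16\right) 4 = -64$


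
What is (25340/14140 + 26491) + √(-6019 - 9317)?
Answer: 2675772/101 + 6*I*√426 ≈ 26493.0 + 123.84*I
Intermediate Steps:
(25340/14140 + 26491) + √(-6019 - 9317) = (25340*(1/14140) + 26491) + √(-15336) = (181/101 + 26491) + 6*I*√426 = 2675772/101 + 6*I*√426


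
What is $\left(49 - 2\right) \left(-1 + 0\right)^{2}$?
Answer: $47$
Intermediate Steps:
$\left(49 - 2\right) \left(-1 + 0\right)^{2} = 47 \left(-1\right)^{2} = 47 \cdot 1 = 47$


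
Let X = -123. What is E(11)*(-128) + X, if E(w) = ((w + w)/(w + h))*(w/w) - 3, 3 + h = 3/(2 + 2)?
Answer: -2129/35 ≈ -60.829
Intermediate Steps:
h = -9/4 (h = -3 + 3/(2 + 2) = -3 + 3/4 = -3 + 3*(¼) = -3 + ¾ = -9/4 ≈ -2.2500)
E(w) = -3 + 2*w/(-9/4 + w) (E(w) = ((w + w)/(w - 9/4))*(w/w) - 3 = ((2*w)/(-9/4 + w))*1 - 3 = (2*w/(-9/4 + w))*1 - 3 = 2*w/(-9/4 + w) - 3 = -3 + 2*w/(-9/4 + w))
E(11)*(-128) + X = ((27 - 4*11)/(-9 + 4*11))*(-128) - 123 = ((27 - 44)/(-9 + 44))*(-128) - 123 = (-17/35)*(-128) - 123 = ((1/35)*(-17))*(-128) - 123 = -17/35*(-128) - 123 = 2176/35 - 123 = -2129/35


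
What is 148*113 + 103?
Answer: 16827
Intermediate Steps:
148*113 + 103 = 16724 + 103 = 16827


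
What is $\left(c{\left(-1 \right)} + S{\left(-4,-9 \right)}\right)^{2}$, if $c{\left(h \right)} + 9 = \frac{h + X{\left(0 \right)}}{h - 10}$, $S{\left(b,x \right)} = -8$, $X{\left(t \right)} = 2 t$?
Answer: $\frac{34596}{121} \approx 285.92$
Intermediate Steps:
$c{\left(h \right)} = -9 + \frac{h}{-10 + h}$ ($c{\left(h \right)} = -9 + \frac{h + 2 \cdot 0}{h - 10} = -9 + \frac{h + 0}{-10 + h} = -9 + \frac{h}{-10 + h}$)
$\left(c{\left(-1 \right)} + S{\left(-4,-9 \right)}\right)^{2} = \left(\frac{2 \left(45 - -4\right)}{-10 - 1} - 8\right)^{2} = \left(\frac{2 \left(45 + 4\right)}{-11} - 8\right)^{2} = \left(2 \left(- \frac{1}{11}\right) 49 - 8\right)^{2} = \left(- \frac{98}{11} - 8\right)^{2} = \left(- \frac{186}{11}\right)^{2} = \frac{34596}{121}$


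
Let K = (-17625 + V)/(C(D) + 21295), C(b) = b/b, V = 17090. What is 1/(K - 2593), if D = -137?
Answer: -21296/55221063 ≈ -0.00038565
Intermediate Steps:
C(b) = 1
K = -535/21296 (K = (-17625 + 17090)/(1 + 21295) = -535/21296 ≈ -0.025122)
1/(K - 2593) = 1/(-535/21296 - 2593) = 1/(-55221063/21296) = -21296/55221063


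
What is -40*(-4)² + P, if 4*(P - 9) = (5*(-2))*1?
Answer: -1267/2 ≈ -633.50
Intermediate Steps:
P = 13/2 (P = 9 + ((5*(-2))*1)/4 = 9 + (-10*1)/4 = 9 + (¼)*(-10) = 9 - 5/2 = 13/2 ≈ 6.5000)
-40*(-4)² + P = -40*(-4)² + 13/2 = -40*16 + 13/2 = -640 + 13/2 = -1267/2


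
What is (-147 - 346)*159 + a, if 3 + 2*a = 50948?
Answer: -105829/2 ≈ -52915.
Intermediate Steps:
a = 50945/2 (a = -3/2 + (½)*50948 = -3/2 + 25474 = 50945/2 ≈ 25473.)
(-147 - 346)*159 + a = (-147 - 346)*159 + 50945/2 = -493*159 + 50945/2 = -78387 + 50945/2 = -105829/2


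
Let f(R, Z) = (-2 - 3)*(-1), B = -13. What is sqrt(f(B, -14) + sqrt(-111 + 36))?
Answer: sqrt(5 + 5*I*sqrt(3)) ≈ 2.7386 + 1.5811*I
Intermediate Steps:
f(R, Z) = 5 (f(R, Z) = -5*(-1) = 5)
sqrt(f(B, -14) + sqrt(-111 + 36)) = sqrt(5 + sqrt(-111 + 36)) = sqrt(5 + sqrt(-75)) = sqrt(5 + 5*I*sqrt(3))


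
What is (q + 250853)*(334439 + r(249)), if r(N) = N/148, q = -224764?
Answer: 1291332998669/148 ≈ 8.7252e+9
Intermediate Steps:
r(N) = N/148 (r(N) = N*(1/148) = N/148)
(q + 250853)*(334439 + r(249)) = (-224764 + 250853)*(334439 + (1/148)*249) = 26089*(334439 + 249/148) = 26089*(49497221/148) = 1291332998669/148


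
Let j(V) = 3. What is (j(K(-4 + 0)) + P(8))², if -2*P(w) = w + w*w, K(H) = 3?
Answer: 1089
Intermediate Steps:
P(w) = -w/2 - w²/2 (P(w) = -(w + w*w)/2 = -(w + w²)/2 = -w/2 - w²/2)
(j(K(-4 + 0)) + P(8))² = (3 - ½*8*(1 + 8))² = (3 - ½*8*9)² = (3 - 36)² = (-33)² = 1089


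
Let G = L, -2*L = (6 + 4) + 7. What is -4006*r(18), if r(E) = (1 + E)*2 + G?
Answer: -118177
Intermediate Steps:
L = -17/2 (L = -((6 + 4) + 7)/2 = -(10 + 7)/2 = -1/2*17 = -17/2 ≈ -8.5000)
G = -17/2 ≈ -8.5000
r(E) = -13/2 + 2*E (r(E) = (1 + E)*2 - 17/2 = (2 + 2*E) - 17/2 = -13/2 + 2*E)
-4006*r(18) = -4006*(-13/2 + 2*18) = -4006*(-13/2 + 36) = -4006*59/2 = -118177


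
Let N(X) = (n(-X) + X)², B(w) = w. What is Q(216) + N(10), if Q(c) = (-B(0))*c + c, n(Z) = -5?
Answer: 241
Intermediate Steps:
Q(c) = c (Q(c) = (-1*0)*c + c = 0*c + c = 0 + c = c)
N(X) = (-5 + X)²
Q(216) + N(10) = 216 + (-5 + 10)² = 216 + 5² = 216 + 25 = 241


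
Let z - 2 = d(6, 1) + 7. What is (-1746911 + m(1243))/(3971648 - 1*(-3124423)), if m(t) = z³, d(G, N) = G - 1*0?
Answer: -1743536/7096071 ≈ -0.24570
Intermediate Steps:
d(G, N) = G (d(G, N) = G + 0 = G)
z = 15 (z = 2 + (6 + 7) = 2 + 13 = 15)
m(t) = 3375 (m(t) = 15³ = 3375)
(-1746911 + m(1243))/(3971648 - 1*(-3124423)) = (-1746911 + 3375)/(3971648 - 1*(-3124423)) = -1743536/(3971648 + 3124423) = -1743536/7096071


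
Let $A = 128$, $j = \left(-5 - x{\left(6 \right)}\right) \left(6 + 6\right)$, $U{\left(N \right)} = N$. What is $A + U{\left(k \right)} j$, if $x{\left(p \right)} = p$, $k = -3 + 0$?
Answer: $524$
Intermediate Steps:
$k = -3$
$j = -132$ ($j = \left(-5 - 6\right) \left(6 + 6\right) = \left(-5 - 6\right) 12 = \left(-11\right) 12 = -132$)
$A + U{\left(k \right)} j = 128 - -396 = 128 + 396 = 524$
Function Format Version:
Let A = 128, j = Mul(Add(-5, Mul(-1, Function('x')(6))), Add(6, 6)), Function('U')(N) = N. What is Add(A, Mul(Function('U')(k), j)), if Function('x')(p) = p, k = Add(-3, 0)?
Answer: 524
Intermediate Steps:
k = -3
j = -132 (j = Mul(Add(-5, Mul(-1, 6)), Add(6, 6)) = Mul(Add(-5, -6), 12) = Mul(-11, 12) = -132)
Add(A, Mul(Function('U')(k), j)) = Add(128, Mul(-3, -132)) = Add(128, 396) = 524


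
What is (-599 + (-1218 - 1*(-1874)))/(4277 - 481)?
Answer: 57/3796 ≈ 0.015016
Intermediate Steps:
(-599 + (-1218 - 1*(-1874)))/(4277 - 481) = (-599 + (-1218 + 1874))/3796 = (-599 + 656)*(1/3796) = 57*(1/3796) = 57/3796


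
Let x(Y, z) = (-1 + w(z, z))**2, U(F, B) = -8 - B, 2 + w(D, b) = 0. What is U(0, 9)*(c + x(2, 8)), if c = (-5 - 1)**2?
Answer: -765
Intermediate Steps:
w(D, b) = -2 (w(D, b) = -2 + 0 = -2)
x(Y, z) = 9 (x(Y, z) = (-1 - 2)**2 = (-3)**2 = 9)
c = 36 (c = (-6)**2 = 36)
U(0, 9)*(c + x(2, 8)) = (-8 - 1*9)*(36 + 9) = (-8 - 9)*45 = -17*45 = -765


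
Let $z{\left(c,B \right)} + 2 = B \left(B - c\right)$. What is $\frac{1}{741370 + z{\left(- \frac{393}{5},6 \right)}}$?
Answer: $\frac{5}{3709378} \approx 1.3479 \cdot 10^{-6}$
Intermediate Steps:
$z{\left(c,B \right)} = -2 + B \left(B - c\right)$
$\frac{1}{741370 + z{\left(- \frac{393}{5},6 \right)}} = \frac{1}{741370 - \left(2 - 36 + 6 \left(-393\right) \frac{1}{5}\right)} = \frac{1}{741370 - \left(-34 + 6 \left(-393\right) \frac{1}{5}\right)} = \frac{1}{741370 - \left(-34 - \frac{2358}{5}\right)} = \frac{1}{741370 + \left(-2 + 36 + \frac{2358}{5}\right)} = \frac{1}{741370 + \frac{2528}{5}} = \frac{1}{\frac{3709378}{5}} = \frac{5}{3709378}$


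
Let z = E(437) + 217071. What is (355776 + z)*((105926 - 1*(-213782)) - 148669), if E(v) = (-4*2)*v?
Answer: 97381225689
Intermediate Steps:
E(v) = -8*v
z = 213575 (z = -8*437 + 217071 = -3496 + 217071 = 213575)
(355776 + z)*((105926 - 1*(-213782)) - 148669) = (355776 + 213575)*((105926 - 1*(-213782)) - 148669) = 569351*((105926 + 213782) - 148669) = 569351*(319708 - 148669) = 569351*171039 = 97381225689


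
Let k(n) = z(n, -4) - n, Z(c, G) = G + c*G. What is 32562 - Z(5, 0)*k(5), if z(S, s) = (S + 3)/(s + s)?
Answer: 32562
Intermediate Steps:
z(S, s) = (3 + S)/(2*s) (z(S, s) = (3 + S)/((2*s)) = (3 + S)*(1/(2*s)) = (3 + S)/(2*s))
Z(c, G) = G + G*c
k(n) = -3/8 - 9*n/8 (k(n) = (½)*(3 + n)/(-4) - n = (½)*(-¼)*(3 + n) - n = (-3/8 - n/8) - n = -3/8 - 9*n/8)
32562 - Z(5, 0)*k(5) = 32562 - 0*(1 + 5)*(-3/8 - 9/8*5) = 32562 - 0*6*(-3/8 - 45/8) = 32562 - 0*(-6) = 32562 - 1*0 = 32562 + 0 = 32562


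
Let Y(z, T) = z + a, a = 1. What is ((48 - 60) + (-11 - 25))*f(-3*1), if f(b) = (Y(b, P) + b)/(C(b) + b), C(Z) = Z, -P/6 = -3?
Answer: -40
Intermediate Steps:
P = 18 (P = -6*(-3) = 18)
Y(z, T) = 1 + z (Y(z, T) = z + 1 = 1 + z)
f(b) = (1 + 2*b)/(2*b) (f(b) = ((1 + b) + b)/(b + b) = (1 + 2*b)/((2*b)) = (1 + 2*b)*(1/(2*b)) = (1 + 2*b)/(2*b))
((48 - 60) + (-11 - 25))*f(-3*1) = ((48 - 60) + (-11 - 25))*((1/2 - 3*1)/((-3*1))) = (-12 - 36)*((1/2 - 3)/(-3)) = -(-16)*(-5)/2 = -48*5/6 = -40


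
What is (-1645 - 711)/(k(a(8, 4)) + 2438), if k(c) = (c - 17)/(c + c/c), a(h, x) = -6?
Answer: -11780/12213 ≈ -0.96455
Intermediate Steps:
k(c) = (-17 + c)/(1 + c) (k(c) = (-17 + c)/(c + 1) = (-17 + c)/(1 + c))
(-1645 - 711)/(k(a(8, 4)) + 2438) = (-1645 - 711)/((-17 - 6)/(1 - 6) + 2438) = -2356/(-23/(-5) + 2438) = -2356/(-⅕*(-23) + 2438) = -2356/(23/5 + 2438) = -2356/12213/5 = -2356*5/12213 = -11780/12213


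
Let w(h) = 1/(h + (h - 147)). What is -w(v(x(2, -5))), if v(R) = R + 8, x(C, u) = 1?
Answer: 1/129 ≈ 0.0077519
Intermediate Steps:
v(R) = 8 + R
w(h) = 1/(-147 + 2*h) (w(h) = 1/(h + (-147 + h)) = 1/(-147 + 2*h))
-w(v(x(2, -5))) = -1/(-147 + 2*(8 + 1)) = -1/(-147 + 2*9) = -1/(-147 + 18) = -1/(-129) = -1*(-1/129) = 1/129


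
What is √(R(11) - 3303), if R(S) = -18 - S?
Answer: 14*I*√17 ≈ 57.724*I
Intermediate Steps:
√(R(11) - 3303) = √((-18 - 1*11) - 3303) = √((-18 - 11) - 3303) = √(-29 - 3303) = √(-3332) = 14*I*√17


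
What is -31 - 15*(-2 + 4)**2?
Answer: -91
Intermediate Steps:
-31 - 15*(-2 + 4)**2 = -31 - 15*2**2 = -31 - 15*4 = -31 - 60 = -91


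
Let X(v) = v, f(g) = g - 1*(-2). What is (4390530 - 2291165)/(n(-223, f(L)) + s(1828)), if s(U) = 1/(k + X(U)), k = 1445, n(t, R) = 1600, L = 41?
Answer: 6871221645/5236801 ≈ 1312.1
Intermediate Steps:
f(g) = 2 + g (f(g) = g + 2 = 2 + g)
s(U) = 1/(1445 + U)
(4390530 - 2291165)/(n(-223, f(L)) + s(1828)) = (4390530 - 2291165)/(1600 + 1/(1445 + 1828)) = 2099365/(1600 + 1/3273) = 2099365/(5236801/3273) = 2099365*(3273/5236801) = 6871221645/5236801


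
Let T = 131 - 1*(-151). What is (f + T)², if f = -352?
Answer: 4900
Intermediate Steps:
T = 282 (T = 131 + 151 = 282)
(f + T)² = (-352 + 282)² = (-70)² = 4900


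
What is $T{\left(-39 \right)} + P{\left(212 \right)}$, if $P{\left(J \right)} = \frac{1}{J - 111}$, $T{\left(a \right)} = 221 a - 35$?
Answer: $- \frac{874053}{101} \approx -8654.0$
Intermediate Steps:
$T{\left(a \right)} = -35 + 221 a$
$P{\left(J \right)} = \frac{1}{-111 + J}$
$T{\left(-39 \right)} + P{\left(212 \right)} = \left(-35 + 221 \left(-39\right)\right) + \frac{1}{-111 + 212} = \left(-35 - 8619\right) + \frac{1}{101} = -8654 + \frac{1}{101} = - \frac{874053}{101}$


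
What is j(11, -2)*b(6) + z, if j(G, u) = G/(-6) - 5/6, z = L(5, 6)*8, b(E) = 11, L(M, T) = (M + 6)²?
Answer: 2816/3 ≈ 938.67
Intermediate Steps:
L(M, T) = (6 + M)²
z = 968 (z = (6 + 5)²*8 = 11²*8 = 121*8 = 968)
j(G, u) = -⅚ - G/6 (j(G, u) = G*(-⅙) - 5*⅙ = -G/6 - ⅚ = -⅚ - G/6)
j(11, -2)*b(6) + z = (-⅚ - ⅙*11)*11 + 968 = (-⅚ - 11/6)*11 + 968 = -8/3*11 + 968 = -88/3 + 968 = 2816/3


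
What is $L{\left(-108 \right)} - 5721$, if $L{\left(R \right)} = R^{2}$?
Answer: $5943$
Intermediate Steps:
$L{\left(-108 \right)} - 5721 = \left(-108\right)^{2} - 5721 = 11664 - 5721 = 5943$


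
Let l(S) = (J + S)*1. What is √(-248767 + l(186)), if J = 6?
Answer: 5*I*√9943 ≈ 498.57*I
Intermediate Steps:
l(S) = 6 + S (l(S) = (6 + S)*1 = 6 + S)
√(-248767 + l(186)) = √(-248767 + (6 + 186)) = √(-248767 + 192) = √(-248575) = 5*I*√9943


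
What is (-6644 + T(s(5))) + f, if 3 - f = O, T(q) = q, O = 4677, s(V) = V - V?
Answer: -11318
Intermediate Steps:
s(V) = 0
f = -4674 (f = 3 - 1*4677 = 3 - 4677 = -4674)
(-6644 + T(s(5))) + f = (-6644 + 0) - 4674 = -6644 - 4674 = -11318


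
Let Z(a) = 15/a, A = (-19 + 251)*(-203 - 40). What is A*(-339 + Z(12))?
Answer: 19040994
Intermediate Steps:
A = -56376 (A = 232*(-243) = -56376)
A*(-339 + Z(12)) = -56376*(-339 + 15/12) = -56376*(-339 + 15*(1/12)) = -56376*(-339 + 5/4) = -56376*(-1351/4) = 19040994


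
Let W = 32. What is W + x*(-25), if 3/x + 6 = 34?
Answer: 821/28 ≈ 29.321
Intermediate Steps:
x = 3/28 (x = 3/(-6 + 34) = 3/28 ≈ 0.10714)
W + x*(-25) = 32 + (3/28)*(-25) = 32 - 75/28 = 821/28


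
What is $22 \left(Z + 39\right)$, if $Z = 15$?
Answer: $1188$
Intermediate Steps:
$22 \left(Z + 39\right) = 22 \left(15 + 39\right) = 22 \cdot 54 = 1188$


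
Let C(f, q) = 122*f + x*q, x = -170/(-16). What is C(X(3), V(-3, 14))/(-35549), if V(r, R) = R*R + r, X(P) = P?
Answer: -19333/284392 ≈ -0.067980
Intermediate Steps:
V(r, R) = r + R² (V(r, R) = R² + r = r + R²)
x = 85/8 (x = -170*(-1/16) = 85/8 ≈ 10.625)
C(f, q) = 122*f + 85*q/8
C(X(3), V(-3, 14))/(-35549) = (122*3 + 85*(-3 + 14²)/8)/(-35549) = (366 + 85*(-3 + 196)/8)*(-1/35549) = (366 + (85/8)*193)*(-1/35549) = (366 + 16405/8)*(-1/35549) = (19333/8)*(-1/35549) = -19333/284392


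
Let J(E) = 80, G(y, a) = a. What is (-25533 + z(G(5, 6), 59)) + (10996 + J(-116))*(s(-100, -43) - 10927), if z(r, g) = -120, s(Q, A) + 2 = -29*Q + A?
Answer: -89431125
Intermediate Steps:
s(Q, A) = -2 + A - 29*Q (s(Q, A) = -2 + (-29*Q + A) = -2 + (A - 29*Q) = -2 + A - 29*Q)
(-25533 + z(G(5, 6), 59)) + (10996 + J(-116))*(s(-100, -43) - 10927) = (-25533 - 120) + (10996 + 80)*((-2 - 43 - 29*(-100)) - 10927) = -25653 + 11076*((-2 - 43 + 2900) - 10927) = -25653 + 11076*(2855 - 10927) = -25653 + 11076*(-8072) = -25653 - 89405472 = -89431125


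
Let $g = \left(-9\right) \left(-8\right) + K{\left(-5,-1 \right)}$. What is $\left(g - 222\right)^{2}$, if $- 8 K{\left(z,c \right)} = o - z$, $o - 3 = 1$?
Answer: $\frac{1461681}{64} \approx 22839.0$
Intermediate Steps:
$o = 4$ ($o = 3 + 1 = 4$)
$K{\left(z,c \right)} = - \frac{1}{2} + \frac{z}{8}$ ($K{\left(z,c \right)} = - \frac{4 - z}{8} = - \frac{1}{2} + \frac{z}{8}$)
$g = \frac{567}{8}$ ($g = \left(-9\right) \left(-8\right) + \left(- \frac{1}{2} + \frac{1}{8} \left(-5\right)\right) = 72 - \frac{9}{8} = \frac{567}{8} \approx 70.875$)
$\left(g - 222\right)^{2} = \left(\frac{567}{8} - 222\right)^{2} = \left(- \frac{1209}{8}\right)^{2} = \frac{1461681}{64}$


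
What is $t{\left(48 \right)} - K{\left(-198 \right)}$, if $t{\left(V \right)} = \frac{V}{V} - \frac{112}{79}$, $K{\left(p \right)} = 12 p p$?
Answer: $- \frac{37165425}{79} \approx -4.7045 \cdot 10^{5}$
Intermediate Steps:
$K{\left(p \right)} = 12 p^{2}$
$t{\left(V \right)} = - \frac{33}{79}$ ($t{\left(V \right)} = 1 - \frac{112}{79} = - \frac{33}{79}$)
$t{\left(48 \right)} - K{\left(-198 \right)} = - \frac{33}{79} - 12 \left(-198\right)^{2} = - \frac{33}{79} - 12 \cdot 39204 = - \frac{33}{79} - 470448 = - \frac{37165425}{79}$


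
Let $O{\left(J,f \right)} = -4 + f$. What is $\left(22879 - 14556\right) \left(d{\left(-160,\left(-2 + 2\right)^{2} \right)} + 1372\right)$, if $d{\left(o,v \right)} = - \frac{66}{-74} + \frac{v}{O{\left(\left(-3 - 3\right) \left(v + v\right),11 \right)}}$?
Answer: $\frac{422783431}{37} \approx 1.1427 \cdot 10^{7}$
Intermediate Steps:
$d{\left(o,v \right)} = \frac{33}{37} + \frac{v}{7}$ ($d{\left(o,v \right)} = - \frac{66}{-74} + \frac{v}{-4 + 11} = \left(-66\right) \left(- \frac{1}{74}\right) + \frac{v}{7} = \frac{33}{37} + v \frac{1}{7} = \frac{33}{37} + \frac{v}{7}$)
$\left(22879 - 14556\right) \left(d{\left(-160,\left(-2 + 2\right)^{2} \right)} + 1372\right) = \left(22879 - 14556\right) \left(\left(\frac{33}{37} + \frac{\left(-2 + 2\right)^{2}}{7}\right) + 1372\right) = 8323 \left(\left(\frac{33}{37} + \frac{0^{2}}{7}\right) + 1372\right) = 8323 \left(\left(\frac{33}{37} + \frac{1}{7} \cdot 0\right) + 1372\right) = 8323 \left(\left(\frac{33}{37} + 0\right) + 1372\right) = 8323 \left(\frac{33}{37} + 1372\right) = 8323 \cdot \frac{50797}{37} = \frac{422783431}{37}$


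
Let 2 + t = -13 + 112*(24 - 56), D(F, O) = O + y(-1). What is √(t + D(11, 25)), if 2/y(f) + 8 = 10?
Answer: 3*I*√397 ≈ 59.775*I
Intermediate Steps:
y(f) = 1 (y(f) = 2/(-8 + 10) = 2/2 = 2*(½) = 1)
D(F, O) = 1 + O (D(F, O) = O + 1 = 1 + O)
t = -3599 (t = -2 + (-13 + 112*(24 - 56)) = -2 + (-13 + 112*(-32)) = -2 + (-13 - 3584) = -2 - 3597 = -3599)
√(t + D(11, 25)) = √(-3599 + (1 + 25)) = √(-3599 + 26) = √(-3573) = 3*I*√397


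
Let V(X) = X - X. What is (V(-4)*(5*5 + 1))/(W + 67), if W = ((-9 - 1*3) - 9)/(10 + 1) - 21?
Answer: 0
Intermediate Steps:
V(X) = 0
W = -252/11 (W = ((-9 - 3) - 9)/11 - 21 = (-12 - 9)*(1/11) - 21 = -21*1/11 - 21 = -21/11 - 21 = -252/11 ≈ -22.909)
(V(-4)*(5*5 + 1))/(W + 67) = (0*(5*5 + 1))/(-252/11 + 67) = (0*(25 + 1))/(485/11) = 11*(0*26)/485 = (11/485)*0 = 0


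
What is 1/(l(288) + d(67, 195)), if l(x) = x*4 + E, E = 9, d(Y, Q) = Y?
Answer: 1/1228 ≈ 0.00081433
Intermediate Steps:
l(x) = 9 + 4*x (l(x) = x*4 + 9 = 4*x + 9 = 9 + 4*x)
1/(l(288) + d(67, 195)) = 1/((9 + 4*288) + 67) = 1/((9 + 1152) + 67) = 1/(1161 + 67) = 1/1228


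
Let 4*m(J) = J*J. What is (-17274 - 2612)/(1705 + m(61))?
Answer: -79544/10541 ≈ -7.5462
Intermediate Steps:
m(J) = J²/4 (m(J) = (J*J)/4 = J²/4)
(-17274 - 2612)/(1705 + m(61)) = (-17274 - 2612)/(1705 + (¼)*61²) = -19886/(1705 + (¼)*3721) = -19886/(1705 + 3721/4) = -19886/10541/4 = -19886*4/10541 = -79544/10541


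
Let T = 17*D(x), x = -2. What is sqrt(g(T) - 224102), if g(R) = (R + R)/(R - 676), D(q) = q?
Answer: 4*I*sqrt(1765152655)/355 ≈ 473.39*I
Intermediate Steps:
T = -34 (T = 17*(-2) = -34)
g(R) = 2*R/(-676 + R) (g(R) = (2*R)/(-676 + R) = 2*R/(-676 + R))
sqrt(g(T) - 224102) = sqrt(2*(-34)/(-676 - 34) - 224102) = sqrt(2*(-34)/(-710) - 224102) = sqrt(2*(-34)*(-1/710) - 224102) = sqrt(34/355 - 224102) = sqrt(-79556176/355) = 4*I*sqrt(1765152655)/355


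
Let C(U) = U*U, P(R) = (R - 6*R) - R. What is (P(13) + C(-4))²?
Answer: 3844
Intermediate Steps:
P(R) = -6*R (P(R) = (R - 6*R) - R = -5*R - R = -6*R)
C(U) = U²
(P(13) + C(-4))² = (-6*13 + (-4)²)² = (-78 + 16)² = (-62)² = 3844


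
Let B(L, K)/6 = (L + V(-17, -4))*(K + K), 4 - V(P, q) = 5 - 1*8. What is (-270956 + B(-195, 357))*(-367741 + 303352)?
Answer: 69304971372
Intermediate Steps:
V(P, q) = 7 (V(P, q) = 4 - (5 - 1*8) = 4 - (5 - 8) = 4 - 1*(-3) = 4 + 3 = 7)
B(L, K) = 12*K*(7 + L) (B(L, K) = 6*((L + 7)*(K + K)) = 6*((7 + L)*(2*K)) = 6*(2*K*(7 + L)) = 12*K*(7 + L))
(-270956 + B(-195, 357))*(-367741 + 303352) = (-270956 + 12*357*(7 - 195))*(-367741 + 303352) = (-270956 + 12*357*(-188))*(-64389) = (-270956 - 805392)*(-64389) = -1076348*(-64389) = 69304971372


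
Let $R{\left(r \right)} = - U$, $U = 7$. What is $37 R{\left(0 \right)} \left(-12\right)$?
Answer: $3108$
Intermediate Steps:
$R{\left(r \right)} = -7$ ($R{\left(r \right)} = \left(-1\right) 7 = -7$)
$37 R{\left(0 \right)} \left(-12\right) = 37 \left(-7\right) \left(-12\right) = \left(-259\right) \left(-12\right) = 3108$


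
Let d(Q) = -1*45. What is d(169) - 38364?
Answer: -38409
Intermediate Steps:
d(Q) = -45
d(169) - 38364 = -45 - 38364 = -38409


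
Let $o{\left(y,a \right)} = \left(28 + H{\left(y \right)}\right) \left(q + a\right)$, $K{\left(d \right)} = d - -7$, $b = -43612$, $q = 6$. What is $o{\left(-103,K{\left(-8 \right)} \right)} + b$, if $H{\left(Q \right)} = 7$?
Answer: $-43437$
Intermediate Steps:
$K{\left(d \right)} = 7 + d$ ($K{\left(d \right)} = d + 7 = 7 + d$)
$o{\left(y,a \right)} = 210 + 35 a$ ($o{\left(y,a \right)} = \left(28 + 7\right) \left(6 + a\right) = 35 \left(6 + a\right) = 210 + 35 a$)
$o{\left(-103,K{\left(-8 \right)} \right)} + b = \left(210 + 35 \left(7 - 8\right)\right) - 43612 = \left(210 + 35 \left(-1\right)\right) - 43612 = \left(210 - 35\right) - 43612 = 175 - 43612 = -43437$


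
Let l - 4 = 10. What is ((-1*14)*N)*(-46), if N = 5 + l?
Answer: 12236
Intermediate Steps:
l = 14 (l = 4 + 10 = 14)
N = 19 (N = 5 + 14 = 19)
((-1*14)*N)*(-46) = (-1*14*19)*(-46) = -14*19*(-46) = -266*(-46) = 12236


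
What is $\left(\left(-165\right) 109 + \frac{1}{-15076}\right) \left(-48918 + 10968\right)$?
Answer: $\frac{5144916812475}{7538} \approx 6.8253 \cdot 10^{8}$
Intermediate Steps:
$\left(\left(-165\right) 109 + \frac{1}{-15076}\right) \left(-48918 + 10968\right) = \left(-17985 - \frac{1}{15076}\right) \left(-37950\right) = \left(- \frac{271141861}{15076}\right) \left(-37950\right) = \frac{5144916812475}{7538}$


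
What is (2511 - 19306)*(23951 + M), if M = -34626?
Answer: 179286625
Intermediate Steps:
(2511 - 19306)*(23951 + M) = (2511 - 19306)*(23951 - 34626) = -16795*(-10675) = 179286625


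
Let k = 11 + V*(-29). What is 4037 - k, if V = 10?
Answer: 4316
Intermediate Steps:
k = -279 (k = 11 + 10*(-29) = 11 - 290 = -279)
4037 - k = 4037 - 1*(-279) = 4037 + 279 = 4316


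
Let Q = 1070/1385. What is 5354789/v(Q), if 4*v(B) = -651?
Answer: -21419156/651 ≈ -32902.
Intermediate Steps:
Q = 214/277 (Q = 1070*(1/1385) = 214/277 ≈ 0.77256)
v(B) = -651/4 (v(B) = (¼)*(-651) = -651/4)
5354789/v(Q) = 5354789/(-651/4) = 5354789*(-4/651) = -21419156/651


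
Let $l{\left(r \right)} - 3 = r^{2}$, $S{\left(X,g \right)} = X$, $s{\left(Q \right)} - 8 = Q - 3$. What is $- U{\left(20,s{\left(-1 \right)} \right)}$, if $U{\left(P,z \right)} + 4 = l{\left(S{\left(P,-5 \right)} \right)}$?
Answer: $-399$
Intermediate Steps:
$s{\left(Q \right)} = 5 + Q$ ($s{\left(Q \right)} = 8 + \left(Q - 3\right) = 8 + \left(-3 + Q\right) = 5 + Q$)
$l{\left(r \right)} = 3 + r^{2}$
$U{\left(P,z \right)} = -1 + P^{2}$ ($U{\left(P,z \right)} = -4 + \left(3 + P^{2}\right) = -1 + P^{2}$)
$- U{\left(20,s{\left(-1 \right)} \right)} = - (-1 + 20^{2}) = - (-1 + 400) = \left(-1\right) 399 = -399$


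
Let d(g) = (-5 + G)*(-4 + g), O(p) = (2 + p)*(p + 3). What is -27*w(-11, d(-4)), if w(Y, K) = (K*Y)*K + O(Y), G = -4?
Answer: 1537704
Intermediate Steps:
O(p) = (2 + p)*(3 + p)
d(g) = 36 - 9*g (d(g) = (-5 - 4)*(-4 + g) = -9*(-4 + g) = 36 - 9*g)
w(Y, K) = 6 + Y**2 + 5*Y + Y*K**2 (w(Y, K) = (K*Y)*K + (6 + Y**2 + 5*Y) = Y*K**2 + (6 + Y**2 + 5*Y) = 6 + Y**2 + 5*Y + Y*K**2)
-27*w(-11, d(-4)) = -27*(6 + (-11)**2 + 5*(-11) - 11*(36 - 9*(-4))**2) = -27*(6 + 121 - 55 - 11*(36 + 36)**2) = -27*(6 + 121 - 55 - 11*72**2) = -27*(6 + 121 - 55 - 11*5184) = -27*(6 + 121 - 55 - 57024) = -27*(-56952) = 1537704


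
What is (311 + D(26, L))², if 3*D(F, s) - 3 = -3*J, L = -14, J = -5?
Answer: 100489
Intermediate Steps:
D(F, s) = 6 (D(F, s) = 1 + (-3*(-5))/3 = 1 + (⅓)*15 = 1 + 5 = 6)
(311 + D(26, L))² = (311 + 6)² = 317² = 100489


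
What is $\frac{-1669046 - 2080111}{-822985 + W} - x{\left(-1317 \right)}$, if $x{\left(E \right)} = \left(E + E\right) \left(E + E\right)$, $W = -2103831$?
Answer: $- \frac{20306116878939}{2926816} \approx -6.938 \cdot 10^{6}$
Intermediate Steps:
$x{\left(E \right)} = 4 E^{2}$ ($x{\left(E \right)} = 2 E 2 E = 4 E^{2}$)
$\frac{-1669046 - 2080111}{-822985 + W} - x{\left(-1317 \right)} = \frac{-1669046 - 2080111}{-822985 - 2103831} - 4 \left(-1317\right)^{2} = - \frac{3749157}{-2926816} - 4 \cdot 1734489 = \left(-3749157\right) \left(- \frac{1}{2926816}\right) - 6937956 = \frac{3749157}{2926816} - 6937956 = - \frac{20306116878939}{2926816}$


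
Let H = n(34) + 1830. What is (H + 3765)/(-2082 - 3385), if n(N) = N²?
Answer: -6751/5467 ≈ -1.2349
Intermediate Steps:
H = 2986 (H = 34² + 1830 = 1156 + 1830 = 2986)
(H + 3765)/(-2082 - 3385) = (2986 + 3765)/(-2082 - 3385) = 6751/(-5467) = 6751*(-1/5467) = -6751/5467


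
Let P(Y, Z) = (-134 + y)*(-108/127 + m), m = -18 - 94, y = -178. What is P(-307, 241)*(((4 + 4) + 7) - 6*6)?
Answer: -93903264/127 ≈ -7.3940e+5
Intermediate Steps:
m = -112
P(Y, Z) = 4471584/127 (P(Y, Z) = (-134 - 178)*(-108/127 - 112) = -312*(-108*1/127 - 112) = -312*(-108/127 - 112) = -312*(-14332/127) = 4471584/127)
P(-307, 241)*(((4 + 4) + 7) - 6*6) = 4471584*(((4 + 4) + 7) - 6*6)/127 = 4471584*((8 + 7) - 36)/127 = 4471584*(15 - 36)/127 = (4471584/127)*(-21) = -93903264/127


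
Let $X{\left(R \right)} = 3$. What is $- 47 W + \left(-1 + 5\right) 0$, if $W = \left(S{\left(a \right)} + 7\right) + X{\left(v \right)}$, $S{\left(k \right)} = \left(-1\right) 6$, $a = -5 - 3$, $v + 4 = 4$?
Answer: $-188$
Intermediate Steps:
$v = 0$ ($v = -4 + 4 = 0$)
$a = -8$ ($a = -5 - 3 = -8$)
$S{\left(k \right)} = -6$
$W = 4$ ($W = \left(-6 + 7\right) + 3 = 1 + 3 = 4$)
$- 47 W + \left(-1 + 5\right) 0 = \left(-47\right) 4 + \left(-1 + 5\right) 0 = -188 + 4 \cdot 0 = -188 + 0 = -188$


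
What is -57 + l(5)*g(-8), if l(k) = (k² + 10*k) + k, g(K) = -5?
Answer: -457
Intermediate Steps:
l(k) = k² + 11*k
-57 + l(5)*g(-8) = -57 + (5*(11 + 5))*(-5) = -57 + (5*16)*(-5) = -57 + 80*(-5) = -57 - 400 = -457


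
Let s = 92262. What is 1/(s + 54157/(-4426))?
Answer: 4426/408297455 ≈ 1.0840e-5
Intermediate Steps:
1/(s + 54157/(-4426)) = 1/(92262 + 54157/(-4426)) = 1/(92262 + 54157*(-1/4426)) = 1/(92262 - 54157/4426) = 1/(408297455/4426) = 4426/408297455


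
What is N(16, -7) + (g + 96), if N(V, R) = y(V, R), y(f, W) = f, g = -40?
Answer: 72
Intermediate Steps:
N(V, R) = V
N(16, -7) + (g + 96) = 16 + (-40 + 96) = 16 + 56 = 72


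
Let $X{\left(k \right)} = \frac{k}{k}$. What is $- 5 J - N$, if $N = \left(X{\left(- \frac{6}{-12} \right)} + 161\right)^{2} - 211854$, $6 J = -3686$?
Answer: $\frac{566045}{3} \approx 1.8868 \cdot 10^{5}$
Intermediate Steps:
$J = - \frac{1843}{3}$ ($J = \frac{1}{6} \left(-3686\right) = - \frac{1843}{3} \approx -614.33$)
$X{\left(k \right)} = 1$
$N = -185610$ ($N = \left(1 + 161\right)^{2} - 211854 = 162^{2} - 211854 = 26244 - 211854 = -185610$)
$- 5 J - N = \left(-5\right) \left(- \frac{1843}{3}\right) - -185610 = \frac{9215}{3} + 185610 = \frac{566045}{3}$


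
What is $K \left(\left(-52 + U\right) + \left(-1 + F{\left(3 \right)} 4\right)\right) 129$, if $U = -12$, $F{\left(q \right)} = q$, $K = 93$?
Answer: $-635841$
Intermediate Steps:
$K \left(\left(-52 + U\right) + \left(-1 + F{\left(3 \right)} 4\right)\right) 129 = 93 \left(\left(-52 - 12\right) + \left(-1 + 3 \cdot 4\right)\right) 129 = 93 \left(-64 + \left(-1 + 12\right)\right) 129 = 93 \left(-64 + 11\right) 129 = 93 \left(-53\right) 129 = \left(-4929\right) 129 = -635841$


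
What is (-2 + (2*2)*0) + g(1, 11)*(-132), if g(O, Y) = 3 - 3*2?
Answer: 394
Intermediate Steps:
g(O, Y) = -3 (g(O, Y) = 3 - 6 = -3)
(-2 + (2*2)*0) + g(1, 11)*(-132) = (-2 + (2*2)*0) - 3*(-132) = (-2 + 4*0) + 396 = (-2 + 0) + 396 = -2 + 396 = 394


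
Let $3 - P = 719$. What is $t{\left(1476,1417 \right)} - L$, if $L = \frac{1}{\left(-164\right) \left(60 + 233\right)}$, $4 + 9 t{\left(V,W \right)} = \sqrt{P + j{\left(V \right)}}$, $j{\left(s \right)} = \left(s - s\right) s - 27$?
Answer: $- \frac{192199}{432468} + \frac{i \sqrt{743}}{9} \approx -0.44442 + 3.0287 i$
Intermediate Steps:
$j{\left(s \right)} = -27$ ($j{\left(s \right)} = 0 s - 27 = 0 - 27 = -27$)
$P = -716$ ($P = 3 - 719 = -716$)
$t{\left(V,W \right)} = - \frac{4}{9} + \frac{i \sqrt{743}}{9}$ ($t{\left(V,W \right)} = - \frac{4}{9} + \frac{\sqrt{-716 - 27}}{9} = - \frac{4}{9} + \frac{\sqrt{-743}}{9} = - \frac{4}{9} + \frac{i \sqrt{743}}{9}$)
$L = - \frac{1}{48052}$ ($L = \frac{1}{\left(-164\right) 293} = \frac{1}{-48052} = - \frac{1}{48052} \approx -2.0811 \cdot 10^{-5}$)
$t{\left(1476,1417 \right)} - L = \left(- \frac{4}{9} + \frac{i \sqrt{743}}{9}\right) - - \frac{1}{48052} = \left(- \frac{4}{9} + \frac{i \sqrt{743}}{9}\right) + \frac{1}{48052} = - \frac{192199}{432468} + \frac{i \sqrt{743}}{9}$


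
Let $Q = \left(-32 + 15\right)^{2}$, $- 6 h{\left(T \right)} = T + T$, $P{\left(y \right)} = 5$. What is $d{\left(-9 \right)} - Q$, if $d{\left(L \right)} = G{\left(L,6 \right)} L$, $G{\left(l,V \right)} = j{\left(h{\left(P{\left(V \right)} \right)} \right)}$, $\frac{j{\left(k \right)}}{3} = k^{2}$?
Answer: $-364$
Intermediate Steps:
$h{\left(T \right)} = - \frac{T}{3}$ ($h{\left(T \right)} = - \frac{T + T}{6} = - \frac{2 T}{6} = - \frac{T}{3}$)
$j{\left(k \right)} = 3 k^{2}$
$Q = 289$ ($Q = \left(-17\right)^{2} = 289$)
$G{\left(l,V \right)} = \frac{25}{3}$ ($G{\left(l,V \right)} = 3 \left(\left(- \frac{1}{3}\right) 5\right)^{2} = 3 \left(- \frac{5}{3}\right)^{2} = 3 \cdot \frac{25}{9} = \frac{25}{3}$)
$d{\left(L \right)} = \frac{25 L}{3}$
$d{\left(-9 \right)} - Q = \frac{25}{3} \left(-9\right) - 289 = -75 - 289 = -364$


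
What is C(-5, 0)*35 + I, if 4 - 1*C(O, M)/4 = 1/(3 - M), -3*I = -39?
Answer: 1579/3 ≈ 526.33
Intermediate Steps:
I = 13 (I = -⅓*(-39) = 13)
C(O, M) = 16 - 4/(3 - M)
C(-5, 0)*35 + I = (4*(-11 + 4*0)/(-3 + 0))*35 + 13 = (4*(-11 + 0)/(-3))*35 + 13 = (4*(-⅓)*(-11))*35 + 13 = (44/3)*35 + 13 = 1540/3 + 13 = 1579/3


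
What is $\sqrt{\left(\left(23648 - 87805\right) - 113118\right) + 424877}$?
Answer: $\sqrt{247602} \approx 497.6$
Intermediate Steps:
$\sqrt{\left(\left(23648 - 87805\right) - 113118\right) + 424877} = \sqrt{\left(-64157 - 113118\right) + 424877} = \sqrt{-177275 + 424877} = \sqrt{247602}$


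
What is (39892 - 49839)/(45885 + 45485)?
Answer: -9947/91370 ≈ -0.10887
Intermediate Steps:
(39892 - 49839)/(45885 + 45485) = -9947/91370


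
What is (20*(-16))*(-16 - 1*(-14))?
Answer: 640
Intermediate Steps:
(20*(-16))*(-16 - 1*(-14)) = -320*(-16 + 14) = -320*(-2) = 640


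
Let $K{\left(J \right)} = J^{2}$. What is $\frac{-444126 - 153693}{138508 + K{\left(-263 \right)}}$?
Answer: $- \frac{597819}{207677} \approx -2.8786$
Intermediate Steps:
$\frac{-444126 - 153693}{138508 + K{\left(-263 \right)}} = \frac{-444126 - 153693}{138508 + \left(-263\right)^{2}} = - \frac{597819}{138508 + 69169} = - \frac{597819}{207677}$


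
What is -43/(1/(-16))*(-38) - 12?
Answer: -26156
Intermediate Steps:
-43/(1/(-16))*(-38) - 12 = -43/(-1/16)*(-38) - 12 = -43*(-16)*(-38) - 12 = 688*(-38) - 12 = -26144 - 12 = -26156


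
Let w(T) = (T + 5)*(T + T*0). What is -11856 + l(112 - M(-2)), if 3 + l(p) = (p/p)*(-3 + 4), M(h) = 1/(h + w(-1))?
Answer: -11858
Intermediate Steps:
w(T) = T*(5 + T) (w(T) = (5 + T)*(T + 0) = (5 + T)*T = T*(5 + T))
M(h) = 1/(-4 + h) (M(h) = 1/(h - (5 - 1)) = 1/(h - 1*4) = 1/(h - 4) = 1/(-4 + h))
l(p) = -2 (l(p) = -3 + (p/p)*(-3 + 4) = -3 + 1*1 = -3 + 1 = -2)
-11856 + l(112 - M(-2)) = -11856 - 2 = -11858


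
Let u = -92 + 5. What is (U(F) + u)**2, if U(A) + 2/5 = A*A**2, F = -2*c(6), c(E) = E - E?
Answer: 190969/25 ≈ 7638.8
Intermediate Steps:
c(E) = 0
F = 0 (F = -2*0 = 0)
U(A) = -2/5 + A**3 (U(A) = -2/5 + A*A**2 = -2/5 + A**3)
u = -87
(U(F) + u)**2 = ((-2/5 + 0**3) - 87)**2 = ((-2/5 + 0) - 87)**2 = (-2/5 - 87)**2 = (-437/5)**2 = 190969/25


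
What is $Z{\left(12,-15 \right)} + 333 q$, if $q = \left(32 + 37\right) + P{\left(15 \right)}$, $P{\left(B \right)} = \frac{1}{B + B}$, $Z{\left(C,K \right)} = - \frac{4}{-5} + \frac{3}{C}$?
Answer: $\frac{459783}{20} \approx 22989.0$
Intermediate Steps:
$Z{\left(C,K \right)} = \frac{4}{5} + \frac{3}{C}$ ($Z{\left(C,K \right)} = \left(-4\right) \left(- \frac{1}{5}\right) + \frac{3}{C} = \frac{4}{5} + \frac{3}{C}$)
$P{\left(B \right)} = \frac{1}{2 B}$
$q = \frac{2071}{30}$ ($q = \left(32 + 37\right) + \frac{1}{2 \cdot 15} = 69 + \frac{1}{2} \cdot \frac{1}{15} = 69 + \frac{1}{30} = \frac{2071}{30} \approx 69.033$)
$Z{\left(12,-15 \right)} + 333 q = \left(\frac{4}{5} + \frac{3}{12}\right) + 333 \cdot \frac{2071}{30} = \left(\frac{4}{5} + 3 \cdot \frac{1}{12}\right) + \frac{229881}{10} = \left(\frac{4}{5} + \frac{1}{4}\right) + \frac{229881}{10} = \frac{21}{20} + \frac{229881}{10} = \frac{459783}{20}$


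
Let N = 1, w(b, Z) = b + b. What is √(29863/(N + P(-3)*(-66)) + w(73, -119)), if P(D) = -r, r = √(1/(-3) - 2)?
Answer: √((30009 + 3212*I*√21)/(1 + 22*I*√21)) ≈ 15.499 - 9.5547*I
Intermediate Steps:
w(b, Z) = 2*b
r = I*√21/3 (r = √(1*(-⅓) - 2) = √(-⅓ - 2) = √(-7/3) = I*√21/3 ≈ 1.5275*I)
P(D) = -I*√21/3
√(29863/(N + P(-3)*(-66)) + w(73, -119)) = √(29863/(1 - I*√21/3*(-66)) + 2*73) = √(29863/(1 + 22*I*√21) + 146) = √(146 + 29863/(1 + 22*I*√21))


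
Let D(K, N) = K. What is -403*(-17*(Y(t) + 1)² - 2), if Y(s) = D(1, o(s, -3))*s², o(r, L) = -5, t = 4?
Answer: 1980745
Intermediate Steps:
Y(s) = s² (Y(s) = 1*s² = s²)
-403*(-17*(Y(t) + 1)² - 2) = -403*(-17*(4² + 1)² - 2) = -403*(-17*(16 + 1)² - 2) = -403*(-17*17² - 2) = -403*(-17*289 - 2) = -403*(-4913 - 2) = -403*(-4915) = 1980745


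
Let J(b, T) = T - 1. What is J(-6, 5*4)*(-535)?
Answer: -10165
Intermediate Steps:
J(b, T) = -1 + T
J(-6, 5*4)*(-535) = (-1 + 5*4)*(-535) = (-1 + 20)*(-535) = 19*(-535) = -10165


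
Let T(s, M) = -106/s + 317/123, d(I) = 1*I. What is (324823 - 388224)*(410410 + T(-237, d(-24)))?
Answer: -252842132943959/9717 ≈ -2.6021e+10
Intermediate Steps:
d(I) = I
T(s, M) = 317/123 - 106/s (T(s, M) = -106/s + 317*(1/123) = -106/s + 317/123 = 317/123 - 106/s)
(324823 - 388224)*(410410 + T(-237, d(-24))) = (324823 - 388224)*(410410 + (317/123 - 106/(-237))) = -63401*(410410 + (317/123 - 106*(-1/237))) = -63401*(410410 + (317/123 + 106/237)) = -63401*(410410 + 29389/9717) = -63401*3987983359/9717 = -252842132943959/9717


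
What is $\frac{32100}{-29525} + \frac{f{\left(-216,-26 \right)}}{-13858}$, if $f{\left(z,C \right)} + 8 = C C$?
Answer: $- \frac{9291290}{8183149} \approx -1.1354$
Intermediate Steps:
$f{\left(z,C \right)} = -8 + C^{2}$ ($f{\left(z,C \right)} = -8 + C C = -8 + C^{2}$)
$\frac{32100}{-29525} + \frac{f{\left(-216,-26 \right)}}{-13858} = \frac{32100}{-29525} + \frac{-8 + \left(-26\right)^{2}}{-13858} = 32100 \left(- \frac{1}{29525}\right) + \left(-8 + 676\right) \left(- \frac{1}{13858}\right) = - \frac{1284}{1181} + 668 \left(- \frac{1}{13858}\right) = - \frac{1284}{1181} - \frac{334}{6929} = - \frac{9291290}{8183149}$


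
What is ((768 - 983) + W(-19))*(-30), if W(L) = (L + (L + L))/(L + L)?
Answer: 6405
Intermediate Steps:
W(L) = 3/2 (W(L) = (L + 2*L)/((2*L)) = (3*L)*(1/(2*L)) = 3/2)
((768 - 983) + W(-19))*(-30) = ((768 - 983) + 3/2)*(-30) = (-215 + 3/2)*(-30) = -427/2*(-30) = 6405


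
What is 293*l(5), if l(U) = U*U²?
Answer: 36625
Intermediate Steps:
l(U) = U³
293*l(5) = 293*5³ = 293*125 = 36625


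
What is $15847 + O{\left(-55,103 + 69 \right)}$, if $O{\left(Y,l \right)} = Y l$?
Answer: $6387$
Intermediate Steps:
$15847 + O{\left(-55,103 + 69 \right)} = 15847 - 55 \left(103 + 69\right) = 15847 - 9460 = 6387$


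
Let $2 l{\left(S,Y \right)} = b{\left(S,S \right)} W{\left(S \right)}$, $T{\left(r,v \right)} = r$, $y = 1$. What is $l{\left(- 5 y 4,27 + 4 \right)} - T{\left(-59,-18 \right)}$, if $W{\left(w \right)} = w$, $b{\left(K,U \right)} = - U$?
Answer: $-141$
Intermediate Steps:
$l{\left(S,Y \right)} = - \frac{S^{2}}{2}$ ($l{\left(S,Y \right)} = \frac{- S S}{2} = \frac{\left(-1\right) S^{2}}{2} = - \frac{S^{2}}{2}$)
$l{\left(- 5 y 4,27 + 4 \right)} - T{\left(-59,-18 \right)} = - \frac{\left(\left(-5\right) 1 \cdot 4\right)^{2}}{2} - -59 = - \frac{\left(\left(-5\right) 4\right)^{2}}{2} + 59 = - \frac{\left(-20\right)^{2}}{2} + 59 = \left(- \frac{1}{2}\right) 400 + 59 = -200 + 59 = -141$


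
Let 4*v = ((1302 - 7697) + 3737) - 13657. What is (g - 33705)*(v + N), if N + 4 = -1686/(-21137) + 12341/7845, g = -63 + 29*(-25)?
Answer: 93369317925130831/663279060 ≈ 1.4077e+8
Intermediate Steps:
v = -16315/4 (v = (((1302 - 7697) + 3737) - 13657)/4 = ((-6395 + 3737) - 13657)/4 = (-2658 - 13657)/4 = (1/4)*(-16315) = -16315/4 ≈ -4078.8)
g = -788 (g = -63 - 725 = -788)
N = -389200673/165819765 (N = -4 + (-1686/(-21137) + 12341/7845) = -4 + (-1686*(-1/21137) + 12341*(1/7845)) = -4 + (1686/21137 + 12341/7845) = -4 + 274078387/165819765 = -389200673/165819765 ≈ -2.3471)
(g - 33705)*(v + N) = (-788 - 33705)*(-16315/4 - 389200673/165819765) = -34493*(-2706906268667/663279060) = 93369317925130831/663279060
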